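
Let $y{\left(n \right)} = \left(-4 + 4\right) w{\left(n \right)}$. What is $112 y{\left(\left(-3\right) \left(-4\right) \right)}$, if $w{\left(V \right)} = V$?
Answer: $0$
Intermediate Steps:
$y{\left(n \right)} = 0$ ($y{\left(n \right)} = \left(-4 + 4\right) n = 0 n = 0$)
$112 y{\left(\left(-3\right) \left(-4\right) \right)} = 112 \cdot 0 = 0$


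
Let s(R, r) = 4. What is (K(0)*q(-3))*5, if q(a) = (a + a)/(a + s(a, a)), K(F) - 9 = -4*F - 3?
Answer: -180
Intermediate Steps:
K(F) = 6 - 4*F (K(F) = 9 + (-4*F - 3) = 9 + (-3 - 4*F) = 6 - 4*F)
q(a) = 2*a/(4 + a) (q(a) = (a + a)/(a + 4) = (2*a)/(4 + a) = 2*a/(4 + a))
(K(0)*q(-3))*5 = ((6 - 4*0)*(2*(-3)/(4 - 3)))*5 = ((6 + 0)*(2*(-3)/1))*5 = (6*(2*(-3)*1))*5 = (6*(-6))*5 = -36*5 = -180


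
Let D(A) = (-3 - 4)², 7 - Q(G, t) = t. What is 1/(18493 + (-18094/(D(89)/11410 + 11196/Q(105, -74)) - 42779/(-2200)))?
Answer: 405556600/7454756455887 ≈ 5.4402e-5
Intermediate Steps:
Q(G, t) = 7 - t
D(A) = 49 (D(A) = (-7)² = 49)
1/(18493 + (-18094/(D(89)/11410 + 11196/Q(105, -74)) - 42779/(-2200))) = 1/(18493 + (-18094/(49/11410 + 11196/(7 - 1*(-74))) - 42779/(-2200))) = 1/(18493 + (-18094/(49*(1/11410) + 11196/(7 + 74)) - 42779*(-1/2200))) = 1/(18493 + (-18094/(7/1630 + 11196/81) + 3889/200)) = 1/(18493 + (-18094/(7/1630 + 11196*(1/81)) + 3889/200)) = 1/(18493 + (-18094/(7/1630 + 1244/9) + 3889/200)) = 1/(18493 + (-18094/2027783/14670 + 3889/200)) = 1/(18493 + (-18094*14670/2027783 + 3889/200)) = 1/(18493 + (-265438980/2027783 + 3889/200)) = 1/(18493 - 45201747913/405556600) = 1/(7454756455887/405556600) = 405556600/7454756455887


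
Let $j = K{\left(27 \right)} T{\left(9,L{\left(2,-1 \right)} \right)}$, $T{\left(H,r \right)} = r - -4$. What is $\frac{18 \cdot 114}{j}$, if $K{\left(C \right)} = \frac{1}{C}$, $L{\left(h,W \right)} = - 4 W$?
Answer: $\frac{13851}{2} \approx 6925.5$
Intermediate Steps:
$T{\left(H,r \right)} = 4 + r$ ($T{\left(H,r \right)} = r + 4 = 4 + r$)
$j = \frac{8}{27}$ ($j = \frac{4 - -4}{27} = \frac{4 + 4}{27} = \frac{1}{27} \cdot 8 = \frac{8}{27} \approx 0.2963$)
$\frac{18 \cdot 114}{j} = \frac{18 \cdot 114}{\frac{8}{27}} = 2052 \cdot \frac{27}{8} = \frac{13851}{2}$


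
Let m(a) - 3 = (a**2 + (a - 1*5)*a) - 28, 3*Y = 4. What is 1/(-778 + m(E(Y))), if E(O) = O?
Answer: -9/7255 ≈ -0.0012405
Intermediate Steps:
Y = 4/3 (Y = (1/3)*4 = 4/3 ≈ 1.3333)
m(a) = -25 + a**2 + a*(-5 + a) (m(a) = 3 + ((a**2 + (a - 1*5)*a) - 28) = 3 + ((a**2 + (a - 5)*a) - 28) = 3 + ((a**2 + (-5 + a)*a) - 28) = 3 + ((a**2 + a*(-5 + a)) - 28) = 3 + (-28 + a**2 + a*(-5 + a)) = -25 + a**2 + a*(-5 + a))
1/(-778 + m(E(Y))) = 1/(-778 + (-25 - 5*4/3 + 2*(4/3)**2)) = 1/(-778 + (-25 - 20/3 + 2*(16/9))) = 1/(-778 + (-25 - 20/3 + 32/9)) = 1/(-778 - 253/9) = 1/(-7255/9) = -9/7255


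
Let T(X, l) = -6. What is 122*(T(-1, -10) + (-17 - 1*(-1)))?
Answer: -2684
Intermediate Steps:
122*(T(-1, -10) + (-17 - 1*(-1))) = 122*(-6 + (-17 - 1*(-1))) = 122*(-6 + (-17 + 1)) = 122*(-6 - 16) = 122*(-22) = -2684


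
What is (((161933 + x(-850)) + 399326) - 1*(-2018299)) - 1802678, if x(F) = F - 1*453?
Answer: 775577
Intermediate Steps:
x(F) = -453 + F (x(F) = F - 453 = -453 + F)
(((161933 + x(-850)) + 399326) - 1*(-2018299)) - 1802678 = (((161933 + (-453 - 850)) + 399326) - 1*(-2018299)) - 1802678 = (((161933 - 1303) + 399326) + 2018299) - 1802678 = ((160630 + 399326) + 2018299) - 1802678 = (559956 + 2018299) - 1802678 = 2578255 - 1802678 = 775577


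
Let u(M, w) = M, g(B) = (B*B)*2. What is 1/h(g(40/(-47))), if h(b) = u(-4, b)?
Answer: -1/4 ≈ -0.25000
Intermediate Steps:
g(B) = 2*B**2 (g(B) = B**2*2 = 2*B**2)
h(b) = -4
1/h(g(40/(-47))) = 1/(-4) = -1/4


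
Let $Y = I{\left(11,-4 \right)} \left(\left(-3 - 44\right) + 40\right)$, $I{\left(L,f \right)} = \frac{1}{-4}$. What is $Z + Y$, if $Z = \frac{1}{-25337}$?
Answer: $\frac{177355}{101348} \approx 1.75$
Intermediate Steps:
$I{\left(L,f \right)} = - \frac{1}{4}$
$Z = - \frac{1}{25337} \approx -3.9468 \cdot 10^{-5}$
$Y = \frac{7}{4}$ ($Y = - \frac{\left(-3 - 44\right) + 40}{4} = - \frac{-47 + 40}{4} = \left(- \frac{1}{4}\right) \left(-7\right) = \frac{7}{4} \approx 1.75$)
$Z + Y = - \frac{1}{25337} + \frac{7}{4} = \frac{177355}{101348}$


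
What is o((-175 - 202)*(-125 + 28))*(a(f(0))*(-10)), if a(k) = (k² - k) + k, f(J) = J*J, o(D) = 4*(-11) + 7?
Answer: 0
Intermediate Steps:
o(D) = -37 (o(D) = -44 + 7 = -37)
f(J) = J²
a(k) = k²
o((-175 - 202)*(-125 + 28))*(a(f(0))*(-10)) = -37*(0²)²*(-10) = -37*0²*(-10) = -0*(-10) = -37*0 = 0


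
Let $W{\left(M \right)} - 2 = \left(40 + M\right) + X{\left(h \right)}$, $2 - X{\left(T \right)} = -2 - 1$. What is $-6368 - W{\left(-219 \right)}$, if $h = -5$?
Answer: $-6196$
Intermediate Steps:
$X{\left(T \right)} = 5$ ($X{\left(T \right)} = 2 - \left(-2 - 1\right) = 2 - -3 = 2 + 3 = 5$)
$W{\left(M \right)} = 47 + M$ ($W{\left(M \right)} = 2 + \left(\left(40 + M\right) + 5\right) = 2 + \left(45 + M\right) = 47 + M$)
$-6368 - W{\left(-219 \right)} = -6368 - \left(47 - 219\right) = -6368 - -172 = -6368 + 172 = -6196$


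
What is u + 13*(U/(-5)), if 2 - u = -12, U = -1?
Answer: 83/5 ≈ 16.600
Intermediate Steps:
u = 14 (u = 2 - 1*(-12) = 2 + 12 = 14)
u + 13*(U/(-5)) = 14 + 13*(-1/(-5)) = 14 + 13*(-1*(-1/5)) = 14 + 13*(1/5) = 14 + 13/5 = 83/5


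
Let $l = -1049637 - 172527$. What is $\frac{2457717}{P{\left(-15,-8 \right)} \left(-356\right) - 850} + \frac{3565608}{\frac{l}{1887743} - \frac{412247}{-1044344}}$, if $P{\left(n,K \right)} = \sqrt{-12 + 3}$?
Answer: $- \frac{6548869131208598027738907}{464051324021809990} + \frac{656210439 i}{465781} \approx -1.4112 \cdot 10^{7} + 1408.8 i$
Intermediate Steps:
$l = -1222164$ ($l = -1049637 - 172527 = -1222164$)
$P{\left(n,K \right)} = 3 i$ ($P{\left(n,K \right)} = \sqrt{-9} = 3 i$)
$\frac{2457717}{P{\left(-15,-8 \right)} \left(-356\right) - 850} + \frac{3565608}{\frac{l}{1887743} - \frac{412247}{-1044344}} = \frac{2457717}{3 i \left(-356\right) - 850} + \frac{3565608}{- \frac{1222164}{1887743} - \frac{412247}{-1044344}} = \frac{2457717}{- 1068 i - 850} + \frac{3565608}{\left(-1222164\right) \frac{1}{1887743} - - \frac{412247}{1044344}} = \frac{2457717}{-850 - 1068 i} + \frac{3565608}{- \frac{1222164}{1887743} + \frac{412247}{1044344}} = 2457717 \frac{-850 + 1068 i}{1863124} + \frac{3565608}{- \frac{498143251895}{1971453075592}} = \frac{2457717 \left(-850 + 1068 i\right)}{1863124} + 3565608 \left(- \frac{1971453075592}{498143251895}\right) = \frac{2457717 \left(-850 + 1068 i\right)}{1863124} - \frac{7029428857955439936}{498143251895} = - \frac{7029428857955439936}{498143251895} + \frac{2457717 \left(-850 + 1068 i\right)}{1863124}$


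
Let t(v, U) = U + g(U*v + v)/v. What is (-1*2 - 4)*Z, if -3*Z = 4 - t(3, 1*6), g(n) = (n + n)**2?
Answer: -1180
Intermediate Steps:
g(n) = 4*n**2 (g(n) = (2*n)**2 = 4*n**2)
t(v, U) = U + 4*(v + U*v)**2/v (t(v, U) = U + (4*(U*v + v)**2)/v = U + (4*(v + U*v)**2)/v = U + 4*(v + U*v)**2/v)
Z = 590/3 (Z = -(4 - (1*6 + 4*3*(1 + 1*6)**2))/3 = -(4 - (6 + 4*3*(1 + 6)**2))/3 = -(4 - (6 + 4*3*7**2))/3 = -(4 - (6 + 4*3*49))/3 = -(4 - (6 + 588))/3 = -(4 - 1*594)/3 = -(4 - 594)/3 = -1/3*(-590) = 590/3 ≈ 196.67)
(-1*2 - 4)*Z = (-1*2 - 4)*(590/3) = (-2 - 4)*(590/3) = -6*590/3 = -1180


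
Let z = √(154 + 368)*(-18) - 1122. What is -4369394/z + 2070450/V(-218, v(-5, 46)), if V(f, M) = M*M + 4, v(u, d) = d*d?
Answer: 182940209511479/40661157498 - 6554091*√58/30271 ≈ 2850.2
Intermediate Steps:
v(u, d) = d²
z = -1122 - 54*√58 (z = √522*(-18) - 1122 = (3*√58)*(-18) - 1122 = -54*√58 - 1122 = -1122 - 54*√58 ≈ -1533.3)
V(f, M) = 4 + M² (V(f, M) = M² + 4 = 4 + M²)
-4369394/z + 2070450/V(-218, v(-5, 46)) = -4369394/(-1122 - 54*√58) + 2070450/(4 + (46²)²) = -4369394/(-1122 - 54*√58) + 2070450/(4 + 2116²) = -4369394/(-1122 - 54*√58) + 2070450/(4 + 4477456) = -4369394/(-1122 - 54*√58) + 2070450/4477460 = -4369394/(-1122 - 54*√58) + 2070450*(1/4477460) = -4369394/(-1122 - 54*√58) + 207045/447746 = 207045/447746 - 4369394/(-1122 - 54*√58)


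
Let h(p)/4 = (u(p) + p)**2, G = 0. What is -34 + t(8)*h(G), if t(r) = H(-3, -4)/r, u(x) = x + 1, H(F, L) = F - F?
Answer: -34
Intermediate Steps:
H(F, L) = 0
u(x) = 1 + x
h(p) = 4*(1 + 2*p)**2 (h(p) = 4*((1 + p) + p)**2 = 4*(1 + 2*p)**2)
t(r) = 0 (t(r) = 0/r = 0)
-34 + t(8)*h(G) = -34 + 0*(4*(1 + 2*0)**2) = -34 + 0*(4*(1 + 0)**2) = -34 + 0*(4*1**2) = -34 + 0*(4*1) = -34 + 0*4 = -34 + 0 = -34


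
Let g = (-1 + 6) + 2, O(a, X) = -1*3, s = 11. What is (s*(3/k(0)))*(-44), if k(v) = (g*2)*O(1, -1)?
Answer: 242/7 ≈ 34.571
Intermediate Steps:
O(a, X) = -3
g = 7 (g = 5 + 2 = 7)
k(v) = -42 (k(v) = (7*2)*(-3) = 14*(-3) = -42)
(s*(3/k(0)))*(-44) = (11*(3/(-42)))*(-44) = (11*(3*(-1/42)))*(-44) = (11*(-1/14))*(-44) = -11/14*(-44) = 242/7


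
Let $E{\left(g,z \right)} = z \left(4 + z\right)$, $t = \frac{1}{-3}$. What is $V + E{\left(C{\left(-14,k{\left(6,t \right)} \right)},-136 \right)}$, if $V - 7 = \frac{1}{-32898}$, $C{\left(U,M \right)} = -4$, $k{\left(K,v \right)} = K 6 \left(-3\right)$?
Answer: $\frac{590815181}{32898} \approx 17959.0$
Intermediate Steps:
$t = - \frac{1}{3} \approx -0.33333$
$k{\left(K,v \right)} = - 18 K$ ($k{\left(K,v \right)} = 6 K \left(-3\right) = - 18 K$)
$V = \frac{230285}{32898}$ ($V = 7 + \frac{1}{-32898} = 7 - \frac{1}{32898} = \frac{230285}{32898} \approx 7.0$)
$V + E{\left(C{\left(-14,k{\left(6,t \right)} \right)},-136 \right)} = \frac{230285}{32898} - 136 \left(4 - 136\right) = \frac{230285}{32898} - -17952 = \frac{230285}{32898} + 17952 = \frac{590815181}{32898}$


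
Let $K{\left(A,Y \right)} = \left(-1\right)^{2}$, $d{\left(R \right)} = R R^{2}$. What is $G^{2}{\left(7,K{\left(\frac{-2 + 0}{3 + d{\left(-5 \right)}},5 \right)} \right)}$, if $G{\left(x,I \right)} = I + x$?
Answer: $64$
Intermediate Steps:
$d{\left(R \right)} = R^{3}$
$K{\left(A,Y \right)} = 1$
$G^{2}{\left(7,K{\left(\frac{-2 + 0}{3 + d{\left(-5 \right)}},5 \right)} \right)} = \left(1 + 7\right)^{2} = 8^{2} = 64$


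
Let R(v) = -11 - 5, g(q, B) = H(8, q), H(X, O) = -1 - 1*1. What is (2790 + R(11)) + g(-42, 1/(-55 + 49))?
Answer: 2772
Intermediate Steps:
H(X, O) = -2 (H(X, O) = -1 - 1 = -2)
g(q, B) = -2
R(v) = -16
(2790 + R(11)) + g(-42, 1/(-55 + 49)) = (2790 - 16) - 2 = 2774 - 2 = 2772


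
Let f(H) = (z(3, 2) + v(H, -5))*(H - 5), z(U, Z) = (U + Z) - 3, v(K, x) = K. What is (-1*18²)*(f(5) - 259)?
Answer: 83916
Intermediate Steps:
z(U, Z) = -3 + U + Z
f(H) = (-5 + H)*(2 + H) (f(H) = ((-3 + 3 + 2) + H)*(H - 5) = (2 + H)*(-5 + H) = (-5 + H)*(2 + H))
(-1*18²)*(f(5) - 259) = (-1*18²)*((-10 + 5² - 3*5) - 259) = (-1*324)*((-10 + 25 - 15) - 259) = -324*(0 - 259) = -324*(-259) = 83916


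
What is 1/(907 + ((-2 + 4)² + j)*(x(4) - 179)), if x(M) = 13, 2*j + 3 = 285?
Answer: -1/23163 ≈ -4.3172e-5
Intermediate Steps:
j = 141 (j = -3/2 + (½)*285 = -3/2 + 285/2 = 141)
1/(907 + ((-2 + 4)² + j)*(x(4) - 179)) = 1/(907 + ((-2 + 4)² + 141)*(13 - 179)) = 1/(907 + (2² + 141)*(-166)) = 1/(907 + (4 + 141)*(-166)) = 1/(907 + 145*(-166)) = 1/(907 - 24070) = 1/(-23163) = -1/23163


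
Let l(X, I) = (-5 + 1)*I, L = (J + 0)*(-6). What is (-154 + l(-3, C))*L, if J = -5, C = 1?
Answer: -4740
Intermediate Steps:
L = 30 (L = (-5 + 0)*(-6) = -5*(-6) = 30)
l(X, I) = -4*I
(-154 + l(-3, C))*L = (-154 - 4*1)*30 = (-154 - 4)*30 = -158*30 = -4740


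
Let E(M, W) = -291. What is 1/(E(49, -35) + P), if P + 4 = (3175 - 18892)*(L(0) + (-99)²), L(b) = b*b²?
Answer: -1/154042612 ≈ -6.4917e-9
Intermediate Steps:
L(b) = b³
P = -154042321 (P = -4 + (3175 - 18892)*(0³ + (-99)²) = -4 - 15717*(0 + 9801) = -4 - 15717*9801 = -4 - 154042317 = -154042321)
1/(E(49, -35) + P) = 1/(-291 - 154042321) = 1/(-154042612) = -1/154042612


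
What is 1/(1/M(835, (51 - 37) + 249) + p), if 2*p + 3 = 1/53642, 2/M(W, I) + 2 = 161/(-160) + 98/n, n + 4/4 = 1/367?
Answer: -1570637760/81888333763 ≈ -0.019180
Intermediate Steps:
n = -366/367 (n = -1 + 1/367 = -366/367 ≈ -0.99728)
M(W, I) = -58560/2965303 (M(W, I) = 2/(-2 + (161/(-160) + 98/(-366/367))) = 2/(-2 + (161*(-1/160) + 98*(-367/366))) = 2/(-2 + (-161/160 - 17983/183)) = 2/(-2 - 2906743/29280) = 2/(-2965303/29280) = 2*(-29280/2965303) = -58560/2965303)
p = -160925/107284 (p = -3/2 + (½)/53642 = -3/2 + (½)*(1/53642) = -3/2 + 1/107284 = -160925/107284 ≈ -1.5000)
1/(1/M(835, (51 - 37) + 249) + p) = 1/(1/(-58560/2965303) - 160925/107284) = 1/(-2965303/58560 - 160925/107284) = 1/(-81888333763/1570637760) = -1570637760/81888333763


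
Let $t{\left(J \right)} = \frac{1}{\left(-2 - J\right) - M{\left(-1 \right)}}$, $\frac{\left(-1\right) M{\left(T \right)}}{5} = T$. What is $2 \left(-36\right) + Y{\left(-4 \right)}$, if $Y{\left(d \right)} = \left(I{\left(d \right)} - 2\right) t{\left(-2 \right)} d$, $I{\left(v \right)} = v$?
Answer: $- \frac{384}{5} \approx -76.8$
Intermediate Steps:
$M{\left(T \right)} = - 5 T$
$t{\left(J \right)} = \frac{1}{-7 - J}$ ($t{\left(J \right)} = \frac{1}{\left(-2 - J\right) - \left(-5\right) \left(-1\right)} = \frac{1}{\left(-2 - J\right) - 5} = \frac{1}{-7 - J}$)
$Y{\left(d \right)} = d \left(\frac{2}{5} - \frac{d}{5}\right)$ ($Y{\left(d \right)} = \left(d - 2\right) \left(- \frac{1}{7 - 2}\right) d = \left(-2 + d\right) \left(- \frac{1}{5}\right) d = \left(\frac{2}{5} - \frac{d}{5}\right) d = d \left(\frac{2}{5} - \frac{d}{5}\right)$)
$2 \left(-36\right) + Y{\left(-4 \right)} = 2 \left(-36\right) + \frac{1}{5} \left(-4\right) \left(2 - -4\right) = -72 + \frac{1}{5} \left(-4\right) \left(2 + 4\right) = -72 + \frac{1}{5} \left(-4\right) 6 = -72 - \frac{24}{5} = - \frac{384}{5}$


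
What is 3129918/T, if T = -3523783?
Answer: -3129918/3523783 ≈ -0.88823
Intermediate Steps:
3129918/T = 3129918/(-3523783) = 3129918*(-1/3523783) = -3129918/3523783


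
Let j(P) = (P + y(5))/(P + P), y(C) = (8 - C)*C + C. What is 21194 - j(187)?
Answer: 7926349/374 ≈ 21193.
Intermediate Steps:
y(C) = C + C*(8 - C) (y(C) = C*(8 - C) + C = C + C*(8 - C))
j(P) = (20 + P)/(2*P) (j(P) = (P + 5*(9 - 1*5))/(P + P) = (P + 5*(9 - 5))/((2*P)) = (P + 5*4)*(1/(2*P)) = (P + 20)*(1/(2*P)) = (20 + P)*(1/(2*P)) = (20 + P)/(2*P))
21194 - j(187) = 21194 - (20 + 187)/(2*187) = 21194 - 207/(2*187) = 21194 - 1*207/374 = 21194 - 207/374 = 7926349/374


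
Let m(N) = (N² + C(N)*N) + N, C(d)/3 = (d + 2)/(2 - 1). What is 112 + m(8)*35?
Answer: 11032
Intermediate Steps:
C(d) = 6 + 3*d (C(d) = 3*((d + 2)/(2 - 1)) = 3*((2 + d)/1) = 3*((2 + d)*1) = 3*(2 + d) = 6 + 3*d)
m(N) = N + N² + N*(6 + 3*N) (m(N) = (N² + (6 + 3*N)*N) + N = (N² + N*(6 + 3*N)) + N = N + N² + N*(6 + 3*N))
112 + m(8)*35 = 112 + (8*(7 + 4*8))*35 = 112 + (8*(7 + 32))*35 = 112 + (8*39)*35 = 112 + 312*35 = 112 + 10920 = 11032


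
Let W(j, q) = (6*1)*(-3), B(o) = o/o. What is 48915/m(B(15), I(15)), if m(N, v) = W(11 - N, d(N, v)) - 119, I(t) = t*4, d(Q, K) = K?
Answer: -48915/137 ≈ -357.04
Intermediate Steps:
I(t) = 4*t
B(o) = 1
W(j, q) = -18 (W(j, q) = 6*(-3) = -18)
m(N, v) = -137 (m(N, v) = -18 - 119 = -137)
48915/m(B(15), I(15)) = 48915/(-137) = 48915*(-1/137) = -48915/137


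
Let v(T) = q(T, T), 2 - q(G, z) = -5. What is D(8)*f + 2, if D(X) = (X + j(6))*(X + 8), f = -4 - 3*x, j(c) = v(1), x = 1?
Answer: -1678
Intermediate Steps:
q(G, z) = 7 (q(G, z) = 2 - 1*(-5) = 2 + 5 = 7)
v(T) = 7
j(c) = 7
f = -7 (f = -4 - 3*1 = -4 - 3 = -7)
D(X) = (7 + X)*(8 + X) (D(X) = (X + 7)*(X + 8) = (7 + X)*(8 + X))
D(8)*f + 2 = (56 + 8**2 + 15*8)*(-7) + 2 = (56 + 64 + 120)*(-7) + 2 = 240*(-7) + 2 = -1680 + 2 = -1678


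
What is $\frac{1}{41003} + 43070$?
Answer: $\frac{1765999211}{41003} \approx 43070.0$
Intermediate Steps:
$\frac{1}{41003} + 43070 = \frac{1765999211}{41003}$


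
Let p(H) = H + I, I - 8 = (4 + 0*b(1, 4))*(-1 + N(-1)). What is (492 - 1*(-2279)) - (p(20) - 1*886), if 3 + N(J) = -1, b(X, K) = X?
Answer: 3649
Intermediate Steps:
N(J) = -4 (N(J) = -3 - 1 = -4)
I = -12 (I = 8 + (4 + 0*1)*(-1 - 4) = 8 + (4 + 0)*(-5) = 8 + 4*(-5) = 8 - 20 = -12)
p(H) = -12 + H (p(H) = H - 12 = -12 + H)
(492 - 1*(-2279)) - (p(20) - 1*886) = (492 - 1*(-2279)) - ((-12 + 20) - 1*886) = (492 + 2279) - (8 - 886) = 2771 - 1*(-878) = 2771 + 878 = 3649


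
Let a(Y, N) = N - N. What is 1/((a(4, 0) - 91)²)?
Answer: 1/8281 ≈ 0.00012076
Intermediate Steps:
a(Y, N) = 0
1/((a(4, 0) - 91)²) = 1/((0 - 91)²) = 1/((-91)²) = 1/8281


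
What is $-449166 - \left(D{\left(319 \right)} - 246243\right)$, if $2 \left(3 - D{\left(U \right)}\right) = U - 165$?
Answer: $-202849$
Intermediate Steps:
$D{\left(U \right)} = \frac{171}{2} - \frac{U}{2}$ ($D{\left(U \right)} = 3 - \frac{U - 165}{2} = 3 - \frac{-165 + U}{2} = 3 - \left(- \frac{165}{2} + \frac{U}{2}\right) = \frac{171}{2} - \frac{U}{2}$)
$-449166 - \left(D{\left(319 \right)} - 246243\right) = -449166 - \left(\left(\frac{171}{2} - \frac{319}{2}\right) - 246243\right) = -449166 - \left(-74 - 246243\right) = -449166 - -246317 = -449166 + 246317 = -202849$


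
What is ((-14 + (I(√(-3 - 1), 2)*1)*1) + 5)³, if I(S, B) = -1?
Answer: -1000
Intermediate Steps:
((-14 + (I(√(-3 - 1), 2)*1)*1) + 5)³ = ((-14 - 1*1*1) + 5)³ = ((-14 - 1*1) + 5)³ = ((-14 - 1) + 5)³ = (-15 + 5)³ = (-10)³ = -1000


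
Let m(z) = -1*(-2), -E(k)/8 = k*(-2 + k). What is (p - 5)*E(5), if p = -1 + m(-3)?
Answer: 480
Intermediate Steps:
E(k) = -8*k*(-2 + k)
m(z) = 2
p = 1 (p = -1 + 2 = 1)
(p - 5)*E(5) = (1 - 5)*(8*5*(2 - 1*5)) = -32*5*(2 - 5) = -32*5*(-3) = -4*(-120) = 480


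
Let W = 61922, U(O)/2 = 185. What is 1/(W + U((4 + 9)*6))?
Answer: 1/62292 ≈ 1.6053e-5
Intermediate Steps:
U(O) = 370 (U(O) = 2*185 = 370)
1/(W + U((4 + 9)*6)) = 1/(61922 + 370) = 1/62292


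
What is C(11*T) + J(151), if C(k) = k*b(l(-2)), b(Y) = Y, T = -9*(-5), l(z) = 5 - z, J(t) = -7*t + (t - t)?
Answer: 2408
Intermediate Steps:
J(t) = -7*t (J(t) = -7*t + 0 = -7*t)
T = 45
C(k) = 7*k (C(k) = k*(5 - 1*(-2)) = k*(5 + 2) = k*7 = 7*k)
C(11*T) + J(151) = 7*(11*45) - 7*151 = 7*495 - 1057 = 3465 - 1057 = 2408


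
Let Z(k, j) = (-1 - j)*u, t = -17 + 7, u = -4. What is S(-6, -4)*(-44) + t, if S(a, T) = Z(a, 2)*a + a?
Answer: 3422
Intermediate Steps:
t = -10
Z(k, j) = 4 + 4*j (Z(k, j) = (-1 - j)*(-4) = 4 + 4*j)
S(a, T) = 13*a (S(a, T) = (4 + 4*2)*a + a = (4 + 8)*a + a = 12*a + a = 13*a)
S(-6, -4)*(-44) + t = (13*(-6))*(-44) - 10 = -78*(-44) - 10 = 3432 - 10 = 3422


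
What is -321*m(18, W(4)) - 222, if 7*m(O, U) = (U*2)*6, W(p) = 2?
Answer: -9258/7 ≈ -1322.6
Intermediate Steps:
m(O, U) = 12*U/7 (m(O, U) = ((U*2)*6)/7 = ((2*U)*6)/7 = (12*U)/7 = 12*U/7)
-321*m(18, W(4)) - 222 = -3852*2/7 - 222 = -321*24/7 - 222 = -7704/7 - 222 = -9258/7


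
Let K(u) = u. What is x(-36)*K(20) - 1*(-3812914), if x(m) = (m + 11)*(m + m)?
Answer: 3848914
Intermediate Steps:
x(m) = 2*m*(11 + m) (x(m) = (11 + m)*(2*m) = 2*m*(11 + m))
x(-36)*K(20) - 1*(-3812914) = (2*(-36)*(11 - 36))*20 - 1*(-3812914) = (2*(-36)*(-25))*20 + 3812914 = 1800*20 + 3812914 = 36000 + 3812914 = 3848914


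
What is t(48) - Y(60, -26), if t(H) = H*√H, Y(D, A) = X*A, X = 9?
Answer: 234 + 192*√3 ≈ 566.55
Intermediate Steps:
Y(D, A) = 9*A
t(H) = H^(3/2)
t(48) - Y(60, -26) = 48^(3/2) - 9*(-26) = 192*√3 - 1*(-234) = 192*√3 + 234 = 234 + 192*√3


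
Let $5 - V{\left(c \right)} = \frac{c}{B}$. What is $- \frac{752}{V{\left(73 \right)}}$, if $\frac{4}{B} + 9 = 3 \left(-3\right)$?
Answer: $- \frac{1504}{667} \approx -2.2549$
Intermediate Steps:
$B = - \frac{2}{9}$ ($B = \frac{4}{-9 + 3 \left(-3\right)} = \frac{4}{-9 - 9} = \frac{4}{-18} = 4 \left(- \frac{1}{18}\right) = - \frac{2}{9} \approx -0.22222$)
$V{\left(c \right)} = 5 + \frac{9 c}{2}$ ($V{\left(c \right)} = 5 - \frac{c}{- \frac{2}{9}} = 5 - c \left(- \frac{9}{2}\right) = 5 - - \frac{9 c}{2} = 5 + \frac{9 c}{2}$)
$- \frac{752}{V{\left(73 \right)}} = - \frac{752}{5 + \frac{9}{2} \cdot 73} = - \frac{752}{5 + \frac{657}{2}} = - \frac{752}{\frac{667}{2}} = \left(-752\right) \frac{2}{667} = - \frac{1504}{667}$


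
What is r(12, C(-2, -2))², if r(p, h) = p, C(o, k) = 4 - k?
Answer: 144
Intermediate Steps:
r(12, C(-2, -2))² = 12² = 144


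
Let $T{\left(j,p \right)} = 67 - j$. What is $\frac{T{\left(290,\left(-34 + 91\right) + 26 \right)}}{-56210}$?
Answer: $\frac{223}{56210} \approx 0.0039673$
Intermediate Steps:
$\frac{T{\left(290,\left(-34 + 91\right) + 26 \right)}}{-56210} = \frac{67 - 290}{-56210} = \left(67 - 290\right) \left(- \frac{1}{56210}\right) = \left(-223\right) \left(- \frac{1}{56210}\right) = \frac{223}{56210}$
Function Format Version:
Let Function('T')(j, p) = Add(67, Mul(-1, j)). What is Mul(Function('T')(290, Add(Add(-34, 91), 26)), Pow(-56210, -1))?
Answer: Rational(223, 56210) ≈ 0.0039673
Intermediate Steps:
Mul(Function('T')(290, Add(Add(-34, 91), 26)), Pow(-56210, -1)) = Mul(Add(67, Mul(-1, 290)), Pow(-56210, -1)) = Mul(Add(67, -290), Rational(-1, 56210)) = Mul(-223, Rational(-1, 56210)) = Rational(223, 56210)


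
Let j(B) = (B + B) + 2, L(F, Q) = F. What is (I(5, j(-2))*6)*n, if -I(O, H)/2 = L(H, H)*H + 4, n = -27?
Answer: 2592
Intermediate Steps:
j(B) = 2 + 2*B (j(B) = 2*B + 2 = 2 + 2*B)
I(O, H) = -8 - 2*H² (I(O, H) = -2*(H*H + 4) = -2*(H² + 4) = -2*(4 + H²) = -8 - 2*H²)
(I(5, j(-2))*6)*n = ((-8 - 2*(2 + 2*(-2))²)*6)*(-27) = ((-8 - 2*(2 - 4)²)*6)*(-27) = ((-8 - 2*(-2)²)*6)*(-27) = ((-8 - 2*4)*6)*(-27) = ((-8 - 8)*6)*(-27) = -16*6*(-27) = -96*(-27) = 2592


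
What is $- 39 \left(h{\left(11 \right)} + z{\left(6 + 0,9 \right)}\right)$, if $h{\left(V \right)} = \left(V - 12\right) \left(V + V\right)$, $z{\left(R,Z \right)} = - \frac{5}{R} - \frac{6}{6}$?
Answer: $\frac{1859}{2} \approx 929.5$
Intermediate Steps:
$z{\left(R,Z \right)} = -1 - \frac{5}{R}$ ($z{\left(R,Z \right)} = - \frac{5}{R} - 1 = -1 - \frac{5}{R}$)
$h{\left(V \right)} = 2 V \left(-12 + V\right)$ ($h{\left(V \right)} = \left(-12 + V\right) 2 V = 2 V \left(-12 + V\right)$)
$- 39 \left(h{\left(11 \right)} + z{\left(6 + 0,9 \right)}\right) = - 39 \left(2 \cdot 11 \left(-12 + 11\right) + \frac{-5 - \left(6 + 0\right)}{6 + 0}\right) = - 39 \left(2 \cdot 11 \left(-1\right) + \frac{-5 - 6}{6}\right) = - 39 \left(-22 + \frac{-5 - 6}{6}\right) = - 39 \left(-22 + \frac{1}{6} \left(-11\right)\right) = - 39 \left(-22 - \frac{11}{6}\right) = \left(-39\right) \left(- \frac{143}{6}\right) = \frac{1859}{2}$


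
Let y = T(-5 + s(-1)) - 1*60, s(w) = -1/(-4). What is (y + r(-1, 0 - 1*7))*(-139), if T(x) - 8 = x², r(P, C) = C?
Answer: 81037/16 ≈ 5064.8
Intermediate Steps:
s(w) = ¼ (s(w) = -1*(-¼) = ¼)
T(x) = 8 + x²
y = -471/16 (y = (8 + (-5 + ¼)²) - 1*60 = (8 + (-19/4)²) - 60 = (8 + 361/16) - 60 = 489/16 - 60 = -471/16 ≈ -29.438)
(y + r(-1, 0 - 1*7))*(-139) = (-471/16 + (0 - 1*7))*(-139) = (-471/16 + (0 - 7))*(-139) = (-471/16 - 7)*(-139) = -583/16*(-139) = 81037/16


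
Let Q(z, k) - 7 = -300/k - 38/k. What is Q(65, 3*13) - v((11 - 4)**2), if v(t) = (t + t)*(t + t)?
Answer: -28817/3 ≈ -9605.7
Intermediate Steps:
v(t) = 4*t**2 (v(t) = (2*t)*(2*t) = 4*t**2)
Q(z, k) = 7 - 338/k (Q(z, k) = 7 + (-300/k - 38/k) = 7 - 338/k)
Q(65, 3*13) - v((11 - 4)**2) = (7 - 338/(3*13)) - 4*((11 - 4)**2)**2 = (7 - 338/39) - 4*(7**2)**2 = (7 - 338*1/39) - 4*49**2 = (7 - 26/3) - 4*2401 = -5/3 - 1*9604 = -5/3 - 9604 = -28817/3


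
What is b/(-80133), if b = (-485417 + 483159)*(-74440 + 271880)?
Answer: 445819520/80133 ≈ 5563.5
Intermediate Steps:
b = -445819520 (b = -2258*197440 = -445819520)
b/(-80133) = -445819520/(-80133) = -445819520*(-1/80133) = 445819520/80133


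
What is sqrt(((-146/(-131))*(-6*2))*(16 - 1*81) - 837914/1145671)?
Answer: sqrt(19564693923814490146)/150082901 ≈ 29.472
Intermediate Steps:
sqrt(((-146/(-131))*(-6*2))*(16 - 1*81) - 837914/1145671) = sqrt((-146*(-1/131)*(-12))*(16 - 81) - 837914*1/1145671) = sqrt(((146/131)*(-12))*(-65) - 837914/1145671) = sqrt(-1752/131*(-65) - 837914/1145671) = sqrt(113880/131 - 837914/1145671) = sqrt(130359246746/150082901) = sqrt(19564693923814490146)/150082901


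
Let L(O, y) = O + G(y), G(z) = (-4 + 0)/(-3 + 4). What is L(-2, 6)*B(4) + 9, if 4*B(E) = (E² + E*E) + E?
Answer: -45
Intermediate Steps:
G(z) = -4 (G(z) = -4/1 = -4*1 = -4)
B(E) = E²/2 + E/4 (B(E) = ((E² + E*E) + E)/4 = ((E² + E²) + E)/4 = (2*E² + E)/4 = (E + 2*E²)/4 = E²/2 + E/4)
L(O, y) = -4 + O (L(O, y) = O - 4 = -4 + O)
L(-2, 6)*B(4) + 9 = (-4 - 2)*((¼)*4*(1 + 2*4)) + 9 = -3*4*(1 + 8)/2 + 9 = -3*4*9/2 + 9 = -6*9 + 9 = -54 + 9 = -45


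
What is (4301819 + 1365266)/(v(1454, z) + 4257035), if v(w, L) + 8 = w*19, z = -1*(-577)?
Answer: 5667085/4284653 ≈ 1.3226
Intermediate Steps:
z = 577
v(w, L) = -8 + 19*w (v(w, L) = -8 + w*19 = -8 + 19*w)
(4301819 + 1365266)/(v(1454, z) + 4257035) = (4301819 + 1365266)/((-8 + 19*1454) + 4257035) = 5667085/((-8 + 27626) + 4257035) = 5667085/(27618 + 4257035) = 5667085/4284653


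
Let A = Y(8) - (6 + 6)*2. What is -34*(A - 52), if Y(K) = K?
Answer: 2312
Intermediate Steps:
A = -16 (A = 8 - (6 + 6)*2 = 8 - 12*2 = 8 - 1*24 = 8 - 24 = -16)
-34*(A - 52) = -34*(-16 - 52) = -34*(-68) = 2312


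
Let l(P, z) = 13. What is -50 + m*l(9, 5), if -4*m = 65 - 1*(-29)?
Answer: -711/2 ≈ -355.50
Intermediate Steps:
m = -47/2 (m = -(65 - 1*(-29))/4 = -(65 + 29)/4 = -¼*94 = -47/2 ≈ -23.500)
-50 + m*l(9, 5) = -50 - 47/2*13 = -50 - 611/2 = -711/2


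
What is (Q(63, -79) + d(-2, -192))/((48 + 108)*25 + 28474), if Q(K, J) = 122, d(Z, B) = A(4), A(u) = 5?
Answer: 127/32374 ≈ 0.0039229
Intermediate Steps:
d(Z, B) = 5
(Q(63, -79) + d(-2, -192))/((48 + 108)*25 + 28474) = (122 + 5)/((48 + 108)*25 + 28474) = 127/(156*25 + 28474) = 127/(3900 + 28474) = 127/32374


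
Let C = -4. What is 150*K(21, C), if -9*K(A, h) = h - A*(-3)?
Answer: -2950/3 ≈ -983.33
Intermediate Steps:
K(A, h) = -A/3 - h/9 (K(A, h) = -(h - A*(-3))/9 = -(h - (-3)*A)/9 = -(h + 3*A)/9 = -A/3 - h/9)
150*K(21, C) = 150*(-1/3*21 - 1/9*(-4)) = 150*(-7 + 4/9) = 150*(-59/9) = -2950/3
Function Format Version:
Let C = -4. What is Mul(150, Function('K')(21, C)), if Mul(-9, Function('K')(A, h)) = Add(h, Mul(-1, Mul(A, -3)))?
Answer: Rational(-2950, 3) ≈ -983.33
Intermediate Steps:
Function('K')(A, h) = Add(Mul(Rational(-1, 3), A), Mul(Rational(-1, 9), h)) (Function('K')(A, h) = Mul(Rational(-1, 9), Add(h, Mul(-1, Mul(A, -3)))) = Mul(Rational(-1, 9), Add(h, Mul(-1, Mul(-3, A)))) = Mul(Rational(-1, 9), Add(h, Mul(3, A))) = Add(Mul(Rational(-1, 3), A), Mul(Rational(-1, 9), h)))
Mul(150, Function('K')(21, C)) = Mul(150, Add(Mul(Rational(-1, 3), 21), Mul(Rational(-1, 9), -4))) = Mul(150, Add(-7, Rational(4, 9))) = Mul(150, Rational(-59, 9)) = Rational(-2950, 3)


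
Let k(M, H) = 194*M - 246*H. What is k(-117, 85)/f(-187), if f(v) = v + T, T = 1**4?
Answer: 7268/31 ≈ 234.45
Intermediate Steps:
T = 1
f(v) = 1 + v (f(v) = v + 1 = 1 + v)
k(M, H) = -246*H + 194*M
k(-117, 85)/f(-187) = (-246*85 + 194*(-117))/(1 - 187) = (-20910 - 22698)/(-186) = -43608*(-1/186) = 7268/31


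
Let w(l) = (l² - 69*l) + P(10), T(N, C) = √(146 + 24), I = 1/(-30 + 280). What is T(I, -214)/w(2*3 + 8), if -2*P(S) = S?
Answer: -√170/775 ≈ -0.016824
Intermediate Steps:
I = 1/250 ≈ 0.0040000
T(N, C) = √170
P(S) = -S/2
w(l) = -5 + l² - 69*l (w(l) = (l² - 69*l) - ½*10 = (l² - 69*l) - 5 = -5 + l² - 69*l)
T(I, -214)/w(2*3 + 8) = √170/(-5 + (2*3 + 8)² - 69*(2*3 + 8)) = √170/(-5 + (6 + 8)² - 69*(6 + 8)) = √170/(-5 + 14² - 69*14) = √170/(-5 + 196 - 966) = √170/(-775) = √170*(-1/775) = -√170/775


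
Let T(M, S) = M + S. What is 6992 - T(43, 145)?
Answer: 6804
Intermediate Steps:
6992 - T(43, 145) = 6992 - (43 + 145) = 6992 - 1*188 = 6992 - 188 = 6804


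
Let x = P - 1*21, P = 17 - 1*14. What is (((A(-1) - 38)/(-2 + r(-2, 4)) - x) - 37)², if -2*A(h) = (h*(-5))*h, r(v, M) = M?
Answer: 21609/16 ≈ 1350.6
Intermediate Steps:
P = 3 (P = 17 - 14 = 3)
A(h) = 5*h²/2 (A(h) = -h*(-5)*h/2 = -(-5*h)*h/2 = -(-5)*h²/2 = 5*h²/2)
x = -18 (x = 3 - 1*21 = 3 - 21 = -18)
(((A(-1) - 38)/(-2 + r(-2, 4)) - x) - 37)² = ((((5/2)*(-1)² - 38)/(-2 + 4) - 1*(-18)) - 37)² = ((((5/2)*1 - 38)/2 + 18) - 37)² = (((5/2 - 38)*(½) + 18) - 37)² = ((-71/2*½ + 18) - 37)² = ((-71/4 + 18) - 37)² = (¼ - 37)² = (-147/4)² = 21609/16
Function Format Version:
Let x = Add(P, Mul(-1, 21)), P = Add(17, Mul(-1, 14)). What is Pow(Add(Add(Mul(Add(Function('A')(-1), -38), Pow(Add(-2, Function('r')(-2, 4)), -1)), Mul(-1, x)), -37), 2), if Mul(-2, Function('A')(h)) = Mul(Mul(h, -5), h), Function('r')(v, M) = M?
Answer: Rational(21609, 16) ≈ 1350.6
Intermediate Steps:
P = 3 (P = Add(17, -14) = 3)
Function('A')(h) = Mul(Rational(5, 2), Pow(h, 2)) (Function('A')(h) = Mul(Rational(-1, 2), Mul(Mul(h, -5), h)) = Mul(Rational(-1, 2), Mul(Mul(-5, h), h)) = Mul(Rational(-1, 2), Mul(-5, Pow(h, 2))) = Mul(Rational(5, 2), Pow(h, 2)))
x = -18 (x = Add(3, Mul(-1, 21)) = Add(3, -21) = -18)
Pow(Add(Add(Mul(Add(Function('A')(-1), -38), Pow(Add(-2, Function('r')(-2, 4)), -1)), Mul(-1, x)), -37), 2) = Pow(Add(Add(Mul(Add(Mul(Rational(5, 2), Pow(-1, 2)), -38), Pow(Add(-2, 4), -1)), Mul(-1, -18)), -37), 2) = Pow(Add(Add(Mul(Add(Mul(Rational(5, 2), 1), -38), Pow(2, -1)), 18), -37), 2) = Pow(Add(Add(Mul(Add(Rational(5, 2), -38), Rational(1, 2)), 18), -37), 2) = Pow(Add(Add(Mul(Rational(-71, 2), Rational(1, 2)), 18), -37), 2) = Pow(Add(Add(Rational(-71, 4), 18), -37), 2) = Pow(Add(Rational(1, 4), -37), 2) = Pow(Rational(-147, 4), 2) = Rational(21609, 16)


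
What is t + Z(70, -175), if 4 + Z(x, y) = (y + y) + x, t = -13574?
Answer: -13858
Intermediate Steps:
Z(x, y) = -4 + x + 2*y (Z(x, y) = -4 + ((y + y) + x) = -4 + (2*y + x) = -4 + (x + 2*y) = -4 + x + 2*y)
t + Z(70, -175) = -13574 + (-4 + 70 + 2*(-175)) = -13574 + (-4 + 70 - 350) = -13574 - 284 = -13858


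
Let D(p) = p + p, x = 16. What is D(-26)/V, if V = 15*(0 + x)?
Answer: -13/60 ≈ -0.21667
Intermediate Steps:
V = 240 (V = 15*(0 + 16) = 15*16 = 240)
D(p) = 2*p
D(-26)/V = (2*(-26))/240 = -52*1/240 = -13/60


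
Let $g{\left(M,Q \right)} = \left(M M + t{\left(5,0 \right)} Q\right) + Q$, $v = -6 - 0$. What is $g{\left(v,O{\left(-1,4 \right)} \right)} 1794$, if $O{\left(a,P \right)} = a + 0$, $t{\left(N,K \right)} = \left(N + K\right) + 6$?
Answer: $43056$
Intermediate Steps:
$t{\left(N,K \right)} = 6 + K + N$ ($t{\left(N,K \right)} = \left(K + N\right) + 6 = 6 + K + N$)
$O{\left(a,P \right)} = a$
$v = -6$ ($v = -6 + 0 = -6$)
$g{\left(M,Q \right)} = M^{2} + 12 Q$ ($g{\left(M,Q \right)} = \left(M M + \left(6 + 0 + 5\right) Q\right) + Q = \left(M^{2} + 11 Q\right) + Q = M^{2} + 12 Q$)
$g{\left(v,O{\left(-1,4 \right)} \right)} 1794 = \left(\left(-6\right)^{2} + 12 \left(-1\right)\right) 1794 = \left(36 - 12\right) 1794 = 24 \cdot 1794 = 43056$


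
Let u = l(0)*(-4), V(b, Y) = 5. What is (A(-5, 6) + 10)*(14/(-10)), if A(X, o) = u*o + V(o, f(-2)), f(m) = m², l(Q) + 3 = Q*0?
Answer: -609/5 ≈ -121.80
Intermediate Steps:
l(Q) = -3 (l(Q) = -3 + Q*0 = -3 + 0 = -3)
u = 12 (u = -3*(-4) = 12)
A(X, o) = 5 + 12*o (A(X, o) = 12*o + 5 = 5 + 12*o)
(A(-5, 6) + 10)*(14/(-10)) = ((5 + 12*6) + 10)*(14/(-10)) = ((5 + 72) + 10)*(14*(-⅒)) = (77 + 10)*(-7/5) = 87*(-7/5) = -609/5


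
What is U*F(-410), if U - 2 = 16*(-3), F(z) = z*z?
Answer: -7732600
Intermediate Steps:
F(z) = z**2
U = -46 (U = 2 + 16*(-3) = 2 - 48 = -46)
U*F(-410) = -46*(-410)**2 = -46*168100 = -7732600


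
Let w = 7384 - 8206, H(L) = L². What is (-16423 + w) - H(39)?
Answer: -18766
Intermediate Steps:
w = -822
(-16423 + w) - H(39) = (-16423 - 822) - 1*39² = -17245 - 1*1521 = -17245 - 1521 = -18766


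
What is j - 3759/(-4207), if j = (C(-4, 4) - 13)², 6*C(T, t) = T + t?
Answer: 102106/601 ≈ 169.89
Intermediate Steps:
C(T, t) = T/6 + t/6 (C(T, t) = (T + t)/6 = T/6 + t/6)
j = 169 (j = (((⅙)*(-4) + (⅙)*4) - 13)² = ((-⅔ + ⅔) - 13)² = (0 - 13)² = (-13)² = 169)
j - 3759/(-4207) = 169 - 3759/(-4207) = 169 - 3759*(-1/4207) = 169 + 537/601 = 102106/601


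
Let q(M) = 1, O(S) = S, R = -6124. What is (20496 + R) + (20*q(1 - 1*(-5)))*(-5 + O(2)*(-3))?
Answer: 14152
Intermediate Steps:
(20496 + R) + (20*q(1 - 1*(-5)))*(-5 + O(2)*(-3)) = (20496 - 6124) + (20*1)*(-5 + 2*(-3)) = 14372 + 20*(-5 - 6) = 14372 + 20*(-11) = 14372 - 220 = 14152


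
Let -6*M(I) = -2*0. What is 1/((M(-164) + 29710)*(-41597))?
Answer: -1/1235846870 ≈ -8.0916e-10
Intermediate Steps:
M(I) = 0 (M(I) = -(-1)*0/3 = -1/6*0 = 0)
1/((M(-164) + 29710)*(-41597)) = 1/((0 + 29710)*(-41597)) = -1/41597/29710 = (1/29710)*(-1/41597) = -1/1235846870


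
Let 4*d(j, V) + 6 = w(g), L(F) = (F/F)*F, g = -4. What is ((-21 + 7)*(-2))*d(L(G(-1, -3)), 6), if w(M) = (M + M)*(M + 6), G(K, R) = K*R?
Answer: -154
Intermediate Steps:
w(M) = 2*M*(6 + M) (w(M) = (2*M)*(6 + M) = 2*M*(6 + M))
L(F) = F (L(F) = 1*F = F)
d(j, V) = -11/2 (d(j, V) = -3/2 + (2*(-4)*(6 - 4))/4 = -3/2 + (2*(-4)*2)/4 = -3/2 + (1/4)*(-16) = -3/2 - 4 = -11/2)
((-21 + 7)*(-2))*d(L(G(-1, -3)), 6) = ((-21 + 7)*(-2))*(-11/2) = -14*(-2)*(-11/2) = 28*(-11/2) = -154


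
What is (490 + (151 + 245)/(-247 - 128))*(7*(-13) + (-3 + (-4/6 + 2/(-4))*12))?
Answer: -6600744/125 ≈ -52806.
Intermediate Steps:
(490 + (151 + 245)/(-247 - 128))*(7*(-13) + (-3 + (-4/6 + 2/(-4))*12)) = (490 + 396/(-375))*(-91 + (-3 + (-4*⅙ + 2*(-¼))*12)) = (490 + 396*(-1/375))*(-91 + (-3 + (-⅔ - ½)*12)) = (490 - 132/125)*(-91 + (-3 - 7/6*12)) = 61118*(-91 + (-3 - 14))/125 = 61118*(-91 - 17)/125 = (61118/125)*(-108) = -6600744/125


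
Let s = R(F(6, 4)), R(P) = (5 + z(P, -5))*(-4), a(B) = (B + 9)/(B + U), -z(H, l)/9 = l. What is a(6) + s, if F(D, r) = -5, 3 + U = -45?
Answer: -2805/14 ≈ -200.36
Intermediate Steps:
U = -48 (U = -3 - 45 = -48)
z(H, l) = -9*l
a(B) = (9 + B)/(-48 + B) (a(B) = (B + 9)/(B - 48) = (9 + B)/(-48 + B))
R(P) = -200 (R(P) = (5 - 9*(-5))*(-4) = (5 + 45)*(-4) = 50*(-4) = -200)
s = -200
a(6) + s = (9 + 6)/(-48 + 6) - 200 = 15/(-42) - 200 = -1/42*15 - 200 = -5/14 - 200 = -2805/14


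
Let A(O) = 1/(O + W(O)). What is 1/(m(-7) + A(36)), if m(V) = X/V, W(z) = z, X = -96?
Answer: 504/6919 ≈ 0.072843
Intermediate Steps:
m(V) = -96/V
A(O) = 1/(2*O) (A(O) = 1/(O + O) = 1/(2*O))
1/(m(-7) + A(36)) = 1/(-96/(-7) + (1/2)/36) = 1/(-96*(-1/7) + (1/2)*(1/36)) = 1/(96/7 + 1/72) = 1/(6919/504) = 504/6919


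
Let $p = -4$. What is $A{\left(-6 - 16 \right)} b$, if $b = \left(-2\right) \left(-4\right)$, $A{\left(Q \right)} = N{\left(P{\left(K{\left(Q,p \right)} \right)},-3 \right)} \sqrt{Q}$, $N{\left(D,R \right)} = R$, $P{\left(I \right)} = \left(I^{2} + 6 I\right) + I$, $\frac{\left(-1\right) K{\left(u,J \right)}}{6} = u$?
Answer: $- 24 i \sqrt{22} \approx - 112.57 i$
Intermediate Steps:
$K{\left(u,J \right)} = - 6 u$
$P{\left(I \right)} = I^{2} + 7 I$
$A{\left(Q \right)} = - 3 \sqrt{Q}$
$b = 8$
$A{\left(-6 - 16 \right)} b = - 3 \sqrt{-6 - 16} \cdot 8 = - 3 \sqrt{-22} \cdot 8 = - 3 i \sqrt{22} \cdot 8 = - 24 i \sqrt{22}$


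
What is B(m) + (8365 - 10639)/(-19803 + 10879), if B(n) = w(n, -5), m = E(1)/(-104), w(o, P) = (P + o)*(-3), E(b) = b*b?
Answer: 3546177/232024 ≈ 15.284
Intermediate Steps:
E(b) = b²
w(o, P) = -3*P - 3*o
m = -1/104 (m = 1²/(-104) = 1*(-1/104) = -1/104 ≈ -0.0096154)
B(n) = 15 - 3*n (B(n) = -3*(-5) - 3*n = 15 - 3*n)
B(m) + (8365 - 10639)/(-19803 + 10879) = (15 - 3*(-1/104)) + (8365 - 10639)/(-19803 + 10879) = (15 + 3/104) - 2274/(-8924) = 1563/104 - 2274*(-1/8924) = 1563/104 + 1137/4462 = 3546177/232024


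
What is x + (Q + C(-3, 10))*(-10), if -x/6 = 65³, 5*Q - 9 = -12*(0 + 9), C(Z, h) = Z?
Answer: -1647522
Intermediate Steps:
Q = -99/5 (Q = 9/5 + (-12*(0 + 9))/5 = 9/5 + (-12*9)/5 = 9/5 + (⅕)*(-108) = 9/5 - 108/5 = -99/5 ≈ -19.800)
x = -1647750 (x = -6*65³ = -6*274625 = -1647750)
x + (Q + C(-3, 10))*(-10) = -1647750 + (-99/5 - 3)*(-10) = -1647750 - 114/5*(-10) = -1647750 + 228 = -1647522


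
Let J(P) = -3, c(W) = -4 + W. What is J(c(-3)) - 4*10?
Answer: -43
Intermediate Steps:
J(c(-3)) - 4*10 = -3 - 4*10 = -3 - 40 = -43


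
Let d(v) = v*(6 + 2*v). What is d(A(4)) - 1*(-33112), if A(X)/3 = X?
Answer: 33472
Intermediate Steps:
A(X) = 3*X
d(A(4)) - 1*(-33112) = 2*(3*4)*(3 + 3*4) - 1*(-33112) = 2*12*(3 + 12) + 33112 = 2*12*15 + 33112 = 360 + 33112 = 33472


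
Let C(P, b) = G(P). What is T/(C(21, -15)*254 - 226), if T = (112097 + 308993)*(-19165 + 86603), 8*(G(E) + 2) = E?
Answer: -113589869680/269 ≈ -4.2227e+8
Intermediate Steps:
G(E) = -2 + E/8
T = 28397467420 (T = 421090*67438 = 28397467420)
C(P, b) = -2 + P/8
T/(C(21, -15)*254 - 226) = 28397467420/((-2 + (1/8)*21)*254 - 226) = 28397467420/((-2 + 21/8)*254 - 226) = 28397467420/((5/8)*254 - 226) = 28397467420/(635/4 - 226) = 28397467420/(-269/4) = 28397467420*(-4/269) = -113589869680/269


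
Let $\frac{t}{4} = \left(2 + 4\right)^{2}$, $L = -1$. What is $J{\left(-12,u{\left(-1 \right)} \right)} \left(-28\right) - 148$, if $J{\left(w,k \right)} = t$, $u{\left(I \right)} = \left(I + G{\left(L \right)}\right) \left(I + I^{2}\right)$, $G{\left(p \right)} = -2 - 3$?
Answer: $-4180$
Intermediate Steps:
$G{\left(p \right)} = -5$
$t = 144$ ($t = 4 \left(2 + 4\right)^{2} = 4 \cdot 6^{2} = 4 \cdot 36 = 144$)
$u{\left(I \right)} = \left(-5 + I\right) \left(I + I^{2}\right)$ ($u{\left(I \right)} = \left(I - 5\right) \left(I + I^{2}\right) = \left(-5 + I\right) \left(I + I^{2}\right)$)
$J{\left(w,k \right)} = 144$
$J{\left(-12,u{\left(-1 \right)} \right)} \left(-28\right) - 148 = 144 \left(-28\right) - 148 = -4032 - 148 = -4180$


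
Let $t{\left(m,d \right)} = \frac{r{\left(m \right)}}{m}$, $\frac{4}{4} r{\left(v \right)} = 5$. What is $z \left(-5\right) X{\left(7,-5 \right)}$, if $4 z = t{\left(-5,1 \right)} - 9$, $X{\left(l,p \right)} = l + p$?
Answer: $25$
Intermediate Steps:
$r{\left(v \right)} = 5$
$t{\left(m,d \right)} = \frac{5}{m}$
$z = - \frac{5}{2}$ ($z = \frac{\frac{5}{-5} - 9}{4} = \frac{5 \left(- \frac{1}{5}\right) - 9}{4} = \frac{-1 - 9}{4} = \frac{1}{4} \left(-10\right) = - \frac{5}{2} \approx -2.5$)
$z \left(-5\right) X{\left(7,-5 \right)} = \left(- \frac{5}{2}\right) \left(-5\right) \left(7 - 5\right) = \frac{25}{2} \cdot 2 = 25$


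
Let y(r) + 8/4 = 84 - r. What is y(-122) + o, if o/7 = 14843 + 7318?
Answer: 155331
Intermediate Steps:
y(r) = 82 - r (y(r) = -2 + (84 - r) = 82 - r)
o = 155127 (o = 7*(14843 + 7318) = 7*22161 = 155127)
y(-122) + o = (82 - 1*(-122)) + 155127 = (82 + 122) + 155127 = 204 + 155127 = 155331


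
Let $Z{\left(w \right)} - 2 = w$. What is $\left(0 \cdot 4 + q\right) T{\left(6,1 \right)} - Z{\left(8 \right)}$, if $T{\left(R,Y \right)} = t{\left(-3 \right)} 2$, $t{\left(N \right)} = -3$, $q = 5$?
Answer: $-40$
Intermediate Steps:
$Z{\left(w \right)} = 2 + w$
$T{\left(R,Y \right)} = -6$ ($T{\left(R,Y \right)} = \left(-3\right) 2 = -6$)
$\left(0 \cdot 4 + q\right) T{\left(6,1 \right)} - Z{\left(8 \right)} = \left(0 \cdot 4 + 5\right) \left(-6\right) - \left(2 + 8\right) = \left(0 + 5\right) \left(-6\right) - 10 = 5 \left(-6\right) - 10 = -30 - 10 = -40$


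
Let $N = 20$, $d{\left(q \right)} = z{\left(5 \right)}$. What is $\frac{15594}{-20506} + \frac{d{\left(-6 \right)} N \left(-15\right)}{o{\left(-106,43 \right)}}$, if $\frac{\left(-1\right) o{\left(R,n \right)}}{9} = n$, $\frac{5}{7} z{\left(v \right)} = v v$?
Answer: $\frac{34879687}{1322637} \approx 26.371$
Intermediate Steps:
$z{\left(v \right)} = \frac{7 v^{2}}{5}$ ($z{\left(v \right)} = \frac{7 v v}{5} = \frac{7 v^{2}}{5}$)
$d{\left(q \right)} = 35$ ($d{\left(q \right)} = \frac{7 \cdot 5^{2}}{5} = \frac{7}{5} \cdot 25 = 35$)
$o{\left(R,n \right)} = - 9 n$
$\frac{15594}{-20506} + \frac{d{\left(-6 \right)} N \left(-15\right)}{o{\left(-106,43 \right)}} = \frac{15594}{-20506} + \frac{35 \cdot 20 \left(-15\right)}{\left(-9\right) 43} = 15594 \left(- \frac{1}{20506}\right) + \frac{700 \left(-15\right)}{-387} = - \frac{7797}{10253} - - \frac{3500}{129} = - \frac{7797}{10253} + \frac{3500}{129} = \frac{34879687}{1322637}$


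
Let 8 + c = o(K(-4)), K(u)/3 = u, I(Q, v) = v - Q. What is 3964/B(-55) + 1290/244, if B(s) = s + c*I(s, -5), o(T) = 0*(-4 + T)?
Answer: -190133/55510 ≈ -3.4252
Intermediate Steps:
K(u) = 3*u
o(T) = 0
c = -8 (c = -8 + 0 = -8)
B(s) = 40 + 9*s (B(s) = s - 8*(-5 - s) = s + (40 + 8*s) = 40 + 9*s)
3964/B(-55) + 1290/244 = 3964/(40 + 9*(-55)) + 1290/244 = 3964/(40 - 495) + 1290*(1/244) = 3964/(-455) + 645/122 = 3964*(-1/455) + 645/122 = -3964/455 + 645/122 = -190133/55510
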